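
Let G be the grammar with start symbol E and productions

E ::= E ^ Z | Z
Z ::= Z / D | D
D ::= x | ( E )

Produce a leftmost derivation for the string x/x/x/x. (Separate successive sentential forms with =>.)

E=>Z=>Z/D=>Z/D/D=>Z/D/D/D=>D/D/D/D=>x/D/D/D=>x/x/D/D=>x/x/x/D=>x/x/x/x

E => Z   [E ::= Z]
Z => Z/D   [Z ::= Z / D]
Z/D => Z/D/D   [Z ::= Z / D]
Z/D/D => Z/D/D/D   [Z ::= Z / D]
Z/D/D/D => D/D/D/D   [Z ::= D]
D/D/D/D => x/D/D/D   [D ::= x]
x/D/D/D => x/x/D/D   [D ::= x]
x/x/D/D => x/x/x/D   [D ::= x]
x/x/x/D => x/x/x/x   [D ::= x]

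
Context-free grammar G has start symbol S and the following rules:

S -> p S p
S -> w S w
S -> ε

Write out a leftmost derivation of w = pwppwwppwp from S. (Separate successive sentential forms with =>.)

S => pSp   [S -> p S p]
pSp => pwSwp   [S -> w S w]
pwSwp => pwpSpwp   [S -> p S p]
pwpSpwp => pwppSppwp   [S -> p S p]
pwppSppwp => pwppwSwppwp   [S -> w S w]
pwppwSwppwp => pwppwwppwp   [S -> ε]

S => pSp => pwSwp => pwpSpwp => pwppSppwp => pwppwSwppwp => pwppwwppwp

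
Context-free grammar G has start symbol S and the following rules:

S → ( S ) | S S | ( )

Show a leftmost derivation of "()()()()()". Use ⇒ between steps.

S ⇒ SS ⇒ SSS ⇒ SSSS ⇒ ()SSS ⇒ ()SSSS ⇒ ()()SSS ⇒ ()()()SS ⇒ ()()()()S ⇒ ()()()()()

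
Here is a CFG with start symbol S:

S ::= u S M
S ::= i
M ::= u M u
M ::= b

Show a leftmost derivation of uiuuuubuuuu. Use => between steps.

S => uSM => uiM => uiuMu => uiuuMuu => uiuuuMuuu => uiuuuuMuuuu => uiuuuubuuuu

S => uSM   [S ::= u S M]
uSM => uiM   [S ::= i]
uiM => uiuMu   [M ::= u M u]
uiuMu => uiuuMuu   [M ::= u M u]
uiuuMuu => uiuuuMuuu   [M ::= u M u]
uiuuuMuuu => uiuuuuMuuuu   [M ::= u M u]
uiuuuuMuuuu => uiuuuubuuuu   [M ::= b]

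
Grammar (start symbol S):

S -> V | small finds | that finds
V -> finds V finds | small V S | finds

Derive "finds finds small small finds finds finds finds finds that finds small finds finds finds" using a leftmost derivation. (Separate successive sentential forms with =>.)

S => V => finds V finds => finds finds V finds finds => finds finds small V S finds finds => finds finds small small V S S finds finds => finds finds small small finds V finds S S finds finds => finds finds small small finds finds V finds finds S S finds finds => finds finds small small finds finds finds finds finds S S finds finds => finds finds small small finds finds finds finds finds that finds S finds finds => finds finds small small finds finds finds finds finds that finds small finds finds finds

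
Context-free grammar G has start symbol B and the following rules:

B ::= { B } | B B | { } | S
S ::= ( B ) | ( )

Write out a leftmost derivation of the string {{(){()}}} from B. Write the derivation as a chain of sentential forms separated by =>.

B => {B} => {{B}} => {{BB}} => {{SB}} => {{()B}} => {{(){B}}} => {{(){S}}} => {{(){()}}}

B => {B}   [B ::= { B }]
{B} => {{B}}   [B ::= { B }]
{{B}} => {{BB}}   [B ::= B B]
{{BB}} => {{SB}}   [B ::= S]
{{SB}} => {{()B}}   [S ::= ( )]
{{()B}} => {{(){B}}}   [B ::= { B }]
{{(){B}}} => {{(){S}}}   [B ::= S]
{{(){S}}} => {{(){()}}}   [S ::= ( )]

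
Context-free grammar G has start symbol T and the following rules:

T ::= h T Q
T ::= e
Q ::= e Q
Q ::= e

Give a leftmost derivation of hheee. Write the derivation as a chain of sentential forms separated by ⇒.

T ⇒ hTQ ⇒ hhTQQ ⇒ hheQQ ⇒ hheeQ ⇒ hheee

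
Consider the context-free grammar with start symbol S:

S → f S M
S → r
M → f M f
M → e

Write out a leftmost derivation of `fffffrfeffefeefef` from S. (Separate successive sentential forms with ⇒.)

S⇒fSM⇒ffSMM⇒fffSMMM⇒ffffSMMMM⇒fffffSMMMMM⇒fffffrMMMMM⇒fffffrfMfMMMM⇒fffffrfefMMMM⇒fffffrfeffMfMMM⇒fffffrfeffefMMM⇒fffffrfeffefeMM⇒fffffrfeffefeeM⇒fffffrfeffefeefMf⇒fffffrfeffefeefef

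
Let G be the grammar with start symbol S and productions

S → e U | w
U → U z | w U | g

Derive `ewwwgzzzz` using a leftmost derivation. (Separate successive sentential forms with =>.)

S => eU   [S → e U]
eU => ewU   [U → w U]
ewU => ewwU   [U → w U]
ewwU => ewwUz   [U → U z]
ewwUz => ewwUzz   [U → U z]
ewwUzz => ewwwUzz   [U → w U]
ewwwUzz => ewwwUzzz   [U → U z]
ewwwUzzz => ewwwUzzzz   [U → U z]
ewwwUzzzz => ewwwgzzzz   [U → g]

S => eU => ewU => ewwU => ewwUz => ewwUzz => ewwwUzz => ewwwUzzz => ewwwUzzzz => ewwwgzzzz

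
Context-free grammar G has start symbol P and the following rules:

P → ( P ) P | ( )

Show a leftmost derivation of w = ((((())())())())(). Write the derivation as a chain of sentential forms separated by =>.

P => (P)P   [P → ( P ) P]
(P)P => ((P)P)P   [P → ( P ) P]
((P)P)P => (((P)P)P)P   [P → ( P ) P]
(((P)P)P)P => ((((P)P)P)P)P   [P → ( P ) P]
((((P)P)P)P)P => ((((())P)P)P)P   [P → ( )]
((((())P)P)P)P => ((((())())P)P)P   [P → ( )]
((((())())P)P)P => ((((())())())P)P   [P → ( )]
((((())())())P)P => ((((())())())())P   [P → ( )]
((((())())())())P => ((((())())())())()   [P → ( )]

P => (P)P => ((P)P)P => (((P)P)P)P => ((((P)P)P)P)P => ((((())P)P)P)P => ((((())())P)P)P => ((((())())())P)P => ((((())())())())P => ((((())())())())()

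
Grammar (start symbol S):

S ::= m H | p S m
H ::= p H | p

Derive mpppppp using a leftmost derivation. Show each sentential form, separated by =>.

S => mH => mpH => mppH => mpppH => mppppH => mpppppH => mpppppp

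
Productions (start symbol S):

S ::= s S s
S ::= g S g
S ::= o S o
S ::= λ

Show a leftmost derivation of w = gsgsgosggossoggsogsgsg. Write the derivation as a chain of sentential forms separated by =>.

S => gSg   [S ::= g S g]
gSg => gsSsg   [S ::= s S s]
gsSsg => gsgSgsg   [S ::= g S g]
gsgSgsg => gsgsSsgsg   [S ::= s S s]
gsgsSsgsg => gsgsgSgsgsg   [S ::= g S g]
gsgsgSgsgsg => gsgsgoSogsgsg   [S ::= o S o]
gsgsgoSogsgsg => gsgsgosSsogsgsg   [S ::= s S s]
gsgsgosSsogsgsg => gsgsgosgSgsogsgsg   [S ::= g S g]
gsgsgosgSgsogsgsg => gsgsgosggSggsogsgsg   [S ::= g S g]
gsgsgosggSggsogsgsg => gsgsgosggoSoggsogsgsg   [S ::= o S o]
gsgsgosggoSoggsogsgsg => gsgsgosggosSsoggsogsgsg   [S ::= s S s]
gsgsgosggosSsoggsogsgsg => gsgsgosggossoggsogsgsg   [S ::= λ]

S => gSg => gsSsg => gsgSgsg => gsgsSsgsg => gsgsgSgsgsg => gsgsgoSogsgsg => gsgsgosSsogsgsg => gsgsgosgSgsogsgsg => gsgsgosggSggsogsgsg => gsgsgosggoSoggsogsgsg => gsgsgosggosSsoggsogsgsg => gsgsgosggossoggsogsgsg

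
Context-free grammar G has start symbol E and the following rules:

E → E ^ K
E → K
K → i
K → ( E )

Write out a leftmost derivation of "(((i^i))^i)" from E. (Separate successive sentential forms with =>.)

E => K => (E) => (E^K) => (K^K) => ((E)^K) => ((K)^K) => (((E))^K) => (((E^K))^K) => (((K^K))^K) => (((i^K))^K) => (((i^i))^K) => (((i^i))^i)

E => K   [E → K]
K => (E)   [K → ( E )]
(E) => (E^K)   [E → E ^ K]
(E^K) => (K^K)   [E → K]
(K^K) => ((E)^K)   [K → ( E )]
((E)^K) => ((K)^K)   [E → K]
((K)^K) => (((E))^K)   [K → ( E )]
(((E))^K) => (((E^K))^K)   [E → E ^ K]
(((E^K))^K) => (((K^K))^K)   [E → K]
(((K^K))^K) => (((i^K))^K)   [K → i]
(((i^K))^K) => (((i^i))^K)   [K → i]
(((i^i))^K) => (((i^i))^i)   [K → i]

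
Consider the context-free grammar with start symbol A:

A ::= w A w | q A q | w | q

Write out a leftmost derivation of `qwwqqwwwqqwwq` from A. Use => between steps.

A => qAq   [A ::= q A q]
qAq => qwAwq   [A ::= w A w]
qwAwq => qwwAwwq   [A ::= w A w]
qwwAwwq => qwwqAqwwq   [A ::= q A q]
qwwqAqwwq => qwwqqAqqwwq   [A ::= q A q]
qwwqqAqqwwq => qwwqqwAwqqwwq   [A ::= w A w]
qwwqqwAwqqwwq => qwwqqwwwqqwwq   [A ::= w]

A => qAq => qwAwq => qwwAwwq => qwwqAqwwq => qwwqqAqqwwq => qwwqqwAwqqwwq => qwwqqwwwqqwwq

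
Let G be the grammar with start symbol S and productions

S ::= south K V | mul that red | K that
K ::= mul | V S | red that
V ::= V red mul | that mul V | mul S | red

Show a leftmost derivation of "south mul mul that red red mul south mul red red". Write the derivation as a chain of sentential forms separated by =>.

S => south K V => south V S V => south V red mul S V => south mul S red mul S V => south mul mul that red red mul S V => south mul mul that red red mul south K V V => south mul mul that red red mul south mul V V => south mul mul that red red mul south mul red V => south mul mul that red red mul south mul red red

S => south K V   [S ::= south K V]
south K V => south V S V   [K ::= V S]
south V S V => south V red mul S V   [V ::= V red mul]
south V red mul S V => south mul S red mul S V   [V ::= mul S]
south mul S red mul S V => south mul mul that red red mul S V   [S ::= mul that red]
south mul mul that red red mul S V => south mul mul that red red mul south K V V   [S ::= south K V]
south mul mul that red red mul south K V V => south mul mul that red red mul south mul V V   [K ::= mul]
south mul mul that red red mul south mul V V => south mul mul that red red mul south mul red V   [V ::= red]
south mul mul that red red mul south mul red V => south mul mul that red red mul south mul red red   [V ::= red]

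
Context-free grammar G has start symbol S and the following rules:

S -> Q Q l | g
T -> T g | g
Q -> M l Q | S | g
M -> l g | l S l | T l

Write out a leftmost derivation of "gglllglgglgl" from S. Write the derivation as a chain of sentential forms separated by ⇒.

S ⇒ QQl ⇒ MlQQl ⇒ TllQQl ⇒ TgllQQl ⇒ ggllQQl ⇒ ggllSQl ⇒ ggllQQlQl ⇒ ggllMlQQlQl ⇒ gglllglQQlQl ⇒ gglllglgQlQl ⇒ gglllglgglQl ⇒ gglllglgglgl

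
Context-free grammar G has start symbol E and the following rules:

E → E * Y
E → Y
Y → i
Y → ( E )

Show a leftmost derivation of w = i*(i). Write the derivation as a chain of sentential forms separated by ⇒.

E ⇒ E*Y   [E → E * Y]
E*Y ⇒ Y*Y   [E → Y]
Y*Y ⇒ i*Y   [Y → i]
i*Y ⇒ i*(E)   [Y → ( E )]
i*(E) ⇒ i*(Y)   [E → Y]
i*(Y) ⇒ i*(i)   [Y → i]

E⇒E*Y⇒Y*Y⇒i*Y⇒i*(E)⇒i*(Y)⇒i*(i)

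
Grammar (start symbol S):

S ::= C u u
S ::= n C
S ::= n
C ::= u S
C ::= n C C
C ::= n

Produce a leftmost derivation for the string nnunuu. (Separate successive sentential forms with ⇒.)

S ⇒ Cuu   [S ::= C u u]
Cuu ⇒ nCCuu   [C ::= n C C]
nCCuu ⇒ nnCuu   [C ::= n]
nnCuu ⇒ nnuSuu   [C ::= u S]
nnuSuu ⇒ nnunuu   [S ::= n]

S⇒Cuu⇒nCCuu⇒nnCuu⇒nnuSuu⇒nnunuu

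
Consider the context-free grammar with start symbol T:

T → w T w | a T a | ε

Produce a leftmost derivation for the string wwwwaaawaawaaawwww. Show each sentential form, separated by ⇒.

T ⇒ wTw   [T → w T w]
wTw ⇒ wwTww   [T → w T w]
wwTww ⇒ wwwTwww   [T → w T w]
wwwTwww ⇒ wwwwTwwww   [T → w T w]
wwwwTwwww ⇒ wwwwaTawwww   [T → a T a]
wwwwaTawwww ⇒ wwwwaaTaawwww   [T → a T a]
wwwwaaTaawwww ⇒ wwwwaaaTaaawwww   [T → a T a]
wwwwaaaTaaawwww ⇒ wwwwaaawTwaaawwww   [T → w T w]
wwwwaaawTwaaawwww ⇒ wwwwaaawaTawaaawwww   [T → a T a]
wwwwaaawaTawaaawwww ⇒ wwwwaaawaawaaawwww   [T → ε]

T ⇒ wTw ⇒ wwTww ⇒ wwwTwww ⇒ wwwwTwwww ⇒ wwwwaTawwww ⇒ wwwwaaTaawwww ⇒ wwwwaaaTaaawwww ⇒ wwwwaaawTwaaawwww ⇒ wwwwaaawaTawaaawwww ⇒ wwwwaaawaawaaawwww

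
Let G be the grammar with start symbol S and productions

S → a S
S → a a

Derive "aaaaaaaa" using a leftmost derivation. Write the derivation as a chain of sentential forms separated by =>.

S=>aS=>aaS=>aaaS=>aaaaS=>aaaaaS=>aaaaaaS=>aaaaaaaa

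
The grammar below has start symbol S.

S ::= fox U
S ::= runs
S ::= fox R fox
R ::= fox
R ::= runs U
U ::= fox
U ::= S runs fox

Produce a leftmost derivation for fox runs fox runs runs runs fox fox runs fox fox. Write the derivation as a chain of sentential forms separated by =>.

S => fox R fox   [S ::= fox R fox]
fox R fox => fox runs U fox   [R ::= runs U]
fox runs U fox => fox runs S runs fox fox   [U ::= S runs fox]
fox runs S runs fox fox => fox runs fox R fox runs fox fox   [S ::= fox R fox]
fox runs fox R fox runs fox fox => fox runs fox runs U fox runs fox fox   [R ::= runs U]
fox runs fox runs U fox runs fox fox => fox runs fox runs S runs fox fox runs fox fox   [U ::= S runs fox]
fox runs fox runs S runs fox fox runs fox fox => fox runs fox runs runs runs fox fox runs fox fox   [S ::= runs]

S => fox R fox => fox runs U fox => fox runs S runs fox fox => fox runs fox R fox runs fox fox => fox runs fox runs U fox runs fox fox => fox runs fox runs S runs fox fox runs fox fox => fox runs fox runs runs runs fox fox runs fox fox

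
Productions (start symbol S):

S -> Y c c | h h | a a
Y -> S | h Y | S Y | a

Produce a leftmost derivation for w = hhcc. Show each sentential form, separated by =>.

S=>Ycc=>Scc=>hhcc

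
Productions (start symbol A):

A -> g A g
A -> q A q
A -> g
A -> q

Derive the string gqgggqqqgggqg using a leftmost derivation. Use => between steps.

A => gAg => gqAqg => gqgAgqg => gqggAggqg => gqgggAgggqg => gqgggqAqgggqg => gqgggqqqgggqg

A => gAg   [A -> g A g]
gAg => gqAqg   [A -> q A q]
gqAqg => gqgAgqg   [A -> g A g]
gqgAgqg => gqggAggqg   [A -> g A g]
gqggAggqg => gqgggAgggqg   [A -> g A g]
gqgggAgggqg => gqgggqAqgggqg   [A -> q A q]
gqgggqAqgggqg => gqgggqqqgggqg   [A -> q]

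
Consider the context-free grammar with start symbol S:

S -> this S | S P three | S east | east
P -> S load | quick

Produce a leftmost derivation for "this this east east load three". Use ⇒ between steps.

S ⇒ this S   [S -> this S]
this S ⇒ this S P three   [S -> S P three]
this S P three ⇒ this this S P three   [S -> this S]
this this S P three ⇒ this this east P three   [S -> east]
this this east P three ⇒ this this east S load three   [P -> S load]
this this east S load three ⇒ this this east east load three   [S -> east]

S ⇒ this S ⇒ this S P three ⇒ this this S P three ⇒ this this east P three ⇒ this this east S load three ⇒ this this east east load three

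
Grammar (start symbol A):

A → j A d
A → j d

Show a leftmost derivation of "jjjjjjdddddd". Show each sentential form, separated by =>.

A => jAd => jjAdd => jjjAddd => jjjjAdddd => jjjjjAddddd => jjjjjjdddddd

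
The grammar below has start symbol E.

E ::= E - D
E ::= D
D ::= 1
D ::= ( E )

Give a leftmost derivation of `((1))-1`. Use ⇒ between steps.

E ⇒ E-D ⇒ D-D ⇒ (E)-D ⇒ (D)-D ⇒ ((E))-D ⇒ ((D))-D ⇒ ((1))-D ⇒ ((1))-1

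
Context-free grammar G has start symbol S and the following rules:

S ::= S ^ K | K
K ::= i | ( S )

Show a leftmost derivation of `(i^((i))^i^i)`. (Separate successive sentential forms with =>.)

S => K => (S) => (S^K) => (S^K^K) => (S^K^K^K) => (K^K^K^K) => (i^K^K^K) => (i^(S)^K^K) => (i^(K)^K^K) => (i^((S))^K^K) => (i^((K))^K^K) => (i^((i))^K^K) => (i^((i))^i^K) => (i^((i))^i^i)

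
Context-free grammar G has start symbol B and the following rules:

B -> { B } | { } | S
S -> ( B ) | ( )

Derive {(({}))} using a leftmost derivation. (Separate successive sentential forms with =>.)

B => {B}   [B -> { B }]
{B} => {S}   [B -> S]
{S} => {(B)}   [S -> ( B )]
{(B)} => {(S)}   [B -> S]
{(S)} => {((B))}   [S -> ( B )]
{((B))} => {(({}))}   [B -> { }]

B => {B} => {S} => {(B)} => {(S)} => {((B))} => {(({}))}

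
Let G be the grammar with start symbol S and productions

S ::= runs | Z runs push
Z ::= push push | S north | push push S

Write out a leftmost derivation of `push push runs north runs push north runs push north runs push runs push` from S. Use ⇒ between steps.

S ⇒ Z runs push ⇒ push push S runs push ⇒ push push Z runs push runs push ⇒ push push S north runs push runs push ⇒ push push Z runs push north runs push runs push ⇒ push push S north runs push north runs push runs push ⇒ push push Z runs push north runs push north runs push runs push ⇒ push push S north runs push north runs push north runs push runs push ⇒ push push runs north runs push north runs push north runs push runs push

S ⇒ Z runs push   [S ::= Z runs push]
Z runs push ⇒ push push S runs push   [Z ::= push push S]
push push S runs push ⇒ push push Z runs push runs push   [S ::= Z runs push]
push push Z runs push runs push ⇒ push push S north runs push runs push   [Z ::= S north]
push push S north runs push runs push ⇒ push push Z runs push north runs push runs push   [S ::= Z runs push]
push push Z runs push north runs push runs push ⇒ push push S north runs push north runs push runs push   [Z ::= S north]
push push S north runs push north runs push runs push ⇒ push push Z runs push north runs push north runs push runs push   [S ::= Z runs push]
push push Z runs push north runs push north runs push runs push ⇒ push push S north runs push north runs push north runs push runs push   [Z ::= S north]
push push S north runs push north runs push north runs push runs push ⇒ push push runs north runs push north runs push north runs push runs push   [S ::= runs]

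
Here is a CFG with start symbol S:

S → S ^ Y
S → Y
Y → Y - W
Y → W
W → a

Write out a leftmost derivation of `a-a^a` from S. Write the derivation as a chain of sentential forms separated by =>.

S=>S^Y=>Y^Y=>Y-W^Y=>W-W^Y=>a-W^Y=>a-a^Y=>a-a^W=>a-a^a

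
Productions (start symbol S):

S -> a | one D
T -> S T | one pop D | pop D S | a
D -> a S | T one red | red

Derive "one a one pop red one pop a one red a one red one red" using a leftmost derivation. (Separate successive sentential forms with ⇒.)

S ⇒ one D ⇒ one a S ⇒ one a one D ⇒ one a one T one red ⇒ one a one pop D S one red ⇒ one a one pop red S one red ⇒ one a one pop red one D one red ⇒ one a one pop red one T one red one red ⇒ one a one pop red one pop D S one red one red ⇒ one a one pop red one pop T one red S one red one red ⇒ one a one pop red one pop a one red S one red one red ⇒ one a one pop red one pop a one red a one red one red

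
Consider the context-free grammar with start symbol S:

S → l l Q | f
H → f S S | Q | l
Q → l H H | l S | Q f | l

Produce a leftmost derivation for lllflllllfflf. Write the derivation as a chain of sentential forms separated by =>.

S => llQ => llQf => lllHHf => lllfSSHf => lllfllQSHf => lllfllQfSHf => lllflllHHfSHf => lllfllllHfSHf => lllfllllQfSHf => lllflllllfSHf => lllflllllffHf => lllflllllfflf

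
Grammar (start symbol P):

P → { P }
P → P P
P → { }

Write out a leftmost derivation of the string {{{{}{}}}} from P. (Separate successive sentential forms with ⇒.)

P ⇒ {P}   [P → { P }]
{P} ⇒ {{P}}   [P → { P }]
{{P}} ⇒ {{{P}}}   [P → { P }]
{{{P}}} ⇒ {{{PP}}}   [P → P P]
{{{PP}}} ⇒ {{{{}P}}}   [P → { }]
{{{{}P}}} ⇒ {{{{}{}}}}   [P → { }]

P ⇒ {P} ⇒ {{P}} ⇒ {{{P}}} ⇒ {{{PP}}} ⇒ {{{{}P}}} ⇒ {{{{}{}}}}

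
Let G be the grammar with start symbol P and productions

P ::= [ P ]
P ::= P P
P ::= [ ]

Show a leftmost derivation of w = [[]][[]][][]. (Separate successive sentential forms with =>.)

P=>PP=>PPP=>[P]PP=>[[]]PP=>[[]]PPP=>[[]][P]PP=>[[]][[]]PP=>[[]][[]][]P=>[[]][[]][][]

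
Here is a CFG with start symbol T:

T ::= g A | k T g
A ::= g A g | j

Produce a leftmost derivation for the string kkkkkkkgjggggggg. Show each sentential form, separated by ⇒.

T ⇒ kTg   [T ::= k T g]
kTg ⇒ kkTgg   [T ::= k T g]
kkTgg ⇒ kkkTggg   [T ::= k T g]
kkkTggg ⇒ kkkkTgggg   [T ::= k T g]
kkkkTgggg ⇒ kkkkkTggggg   [T ::= k T g]
kkkkkTggggg ⇒ kkkkkkTgggggg   [T ::= k T g]
kkkkkkTgggggg ⇒ kkkkkkkTggggggg   [T ::= k T g]
kkkkkkkTggggggg ⇒ kkkkkkkgAggggggg   [T ::= g A]
kkkkkkkgAggggggg ⇒ kkkkkkkgjggggggg   [A ::= j]

T⇒kTg⇒kkTgg⇒kkkTggg⇒kkkkTgggg⇒kkkkkTggggg⇒kkkkkkTgggggg⇒kkkkkkkTggggggg⇒kkkkkkkgAggggggg⇒kkkkkkkgjggggggg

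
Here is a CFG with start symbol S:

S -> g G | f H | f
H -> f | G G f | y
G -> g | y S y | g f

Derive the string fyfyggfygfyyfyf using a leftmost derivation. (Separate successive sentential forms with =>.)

S => fH => fGGf => fySyGf => fyfHyGf => fyfGGfyGf => fyfySyGfyGf => fyfygGyGfyGf => fyfyggfyGfyGf => fyfyggfygfyGf => fyfyggfygfyySyf => fyfyggfygfyyfyf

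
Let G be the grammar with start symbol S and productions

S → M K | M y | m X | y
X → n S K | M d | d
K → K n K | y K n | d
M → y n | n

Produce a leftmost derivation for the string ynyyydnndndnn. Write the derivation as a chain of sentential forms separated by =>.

S => MK => ynK => ynyKn => ynyyKnn => ynyyKnKnn => ynyyKnKnKnn => ynyyyKnnKnKnn => ynyyydnnKnKnn => ynyyydnndnKnn => ynyyydnndndnn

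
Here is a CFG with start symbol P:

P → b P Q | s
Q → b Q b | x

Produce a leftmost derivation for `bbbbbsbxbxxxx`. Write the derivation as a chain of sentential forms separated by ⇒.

P ⇒ bPQ   [P → b P Q]
bPQ ⇒ bbPQQ   [P → b P Q]
bbPQQ ⇒ bbbPQQQ   [P → b P Q]
bbbPQQQ ⇒ bbbbPQQQQ   [P → b P Q]
bbbbPQQQQ ⇒ bbbbbPQQQQQ   [P → b P Q]
bbbbbPQQQQQ ⇒ bbbbbsQQQQQ   [P → s]
bbbbbsQQQQQ ⇒ bbbbbsbQbQQQQ   [Q → b Q b]
bbbbbsbQbQQQQ ⇒ bbbbbsbxbQQQQ   [Q → x]
bbbbbsbxbQQQQ ⇒ bbbbbsbxbxQQQ   [Q → x]
bbbbbsbxbxQQQ ⇒ bbbbbsbxbxxQQ   [Q → x]
bbbbbsbxbxxQQ ⇒ bbbbbsbxbxxxQ   [Q → x]
bbbbbsbxbxxxQ ⇒ bbbbbsbxbxxxx   [Q → x]

P ⇒ bPQ ⇒ bbPQQ ⇒ bbbPQQQ ⇒ bbbbPQQQQ ⇒ bbbbbPQQQQQ ⇒ bbbbbsQQQQQ ⇒ bbbbbsbQbQQQQ ⇒ bbbbbsbxbQQQQ ⇒ bbbbbsbxbxQQQ ⇒ bbbbbsbxbxxQQ ⇒ bbbbbsbxbxxxQ ⇒ bbbbbsbxbxxxx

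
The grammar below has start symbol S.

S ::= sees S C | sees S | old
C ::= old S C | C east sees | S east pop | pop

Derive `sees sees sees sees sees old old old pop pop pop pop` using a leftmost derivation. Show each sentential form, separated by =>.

S => sees S C => sees sees S C C => sees sees sees S C C C => sees sees sees sees S C C C => sees sees sees sees sees S C C C C => sees sees sees sees sees old C C C C => sees sees sees sees sees old old S C C C C => sees sees sees sees sees old old old C C C C => sees sees sees sees sees old old old pop C C C => sees sees sees sees sees old old old pop pop C C => sees sees sees sees sees old old old pop pop pop C => sees sees sees sees sees old old old pop pop pop pop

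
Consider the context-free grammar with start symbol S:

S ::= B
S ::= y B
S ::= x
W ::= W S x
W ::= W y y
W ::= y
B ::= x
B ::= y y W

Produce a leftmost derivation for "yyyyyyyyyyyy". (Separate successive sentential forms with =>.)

S => yB => yyyW => yyyWyy => yyyWyyyy => yyyWyyyyyy => yyyWyyyyyyyy => yyyyyyyyyyyy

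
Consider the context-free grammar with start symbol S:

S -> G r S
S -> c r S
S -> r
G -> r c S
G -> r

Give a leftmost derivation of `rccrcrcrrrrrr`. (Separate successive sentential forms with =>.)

S => GrS => rcSrS => rccrSrS => rccrcrSrS => rccrcrcrSrS => rccrcrcrrrS => rccrcrcrrrGrS => rccrcrcrrrrrS => rccrcrcrrrrrr

S => GrS   [S -> G r S]
GrS => rcSrS   [G -> r c S]
rcSrS => rccrSrS   [S -> c r S]
rccrSrS => rccrcrSrS   [S -> c r S]
rccrcrSrS => rccrcrcrSrS   [S -> c r S]
rccrcrcrSrS => rccrcrcrrrS   [S -> r]
rccrcrcrrrS => rccrcrcrrrGrS   [S -> G r S]
rccrcrcrrrGrS => rccrcrcrrrrrS   [G -> r]
rccrcrcrrrrrS => rccrcrcrrrrrr   [S -> r]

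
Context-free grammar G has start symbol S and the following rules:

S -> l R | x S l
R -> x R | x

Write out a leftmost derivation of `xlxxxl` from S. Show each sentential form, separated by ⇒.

S⇒xSl⇒xlRl⇒xlxRl⇒xlxxRl⇒xlxxxl

S ⇒ xSl   [S -> x S l]
xSl ⇒ xlRl   [S -> l R]
xlRl ⇒ xlxRl   [R -> x R]
xlxRl ⇒ xlxxRl   [R -> x R]
xlxxRl ⇒ xlxxxl   [R -> x]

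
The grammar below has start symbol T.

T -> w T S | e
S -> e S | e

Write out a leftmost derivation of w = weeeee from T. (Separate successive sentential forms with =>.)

T => wTS => weS => weeS => weeeS => weeeeS => weeeee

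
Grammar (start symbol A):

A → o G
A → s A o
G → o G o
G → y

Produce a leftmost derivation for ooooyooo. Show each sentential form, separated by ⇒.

A ⇒ oG ⇒ ooGo ⇒ oooGoo ⇒ ooooGooo ⇒ ooooyooo

A ⇒ oG   [A → o G]
oG ⇒ ooGo   [G → o G o]
ooGo ⇒ oooGoo   [G → o G o]
oooGoo ⇒ ooooGooo   [G → o G o]
ooooGooo ⇒ ooooyooo   [G → y]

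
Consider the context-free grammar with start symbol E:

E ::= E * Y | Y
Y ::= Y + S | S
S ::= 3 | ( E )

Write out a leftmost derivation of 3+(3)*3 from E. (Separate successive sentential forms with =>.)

E => E*Y => Y*Y => Y+S*Y => S+S*Y => 3+S*Y => 3+(E)*Y => 3+(Y)*Y => 3+(S)*Y => 3+(3)*Y => 3+(3)*S => 3+(3)*3

E => E*Y   [E ::= E * Y]
E*Y => Y*Y   [E ::= Y]
Y*Y => Y+S*Y   [Y ::= Y + S]
Y+S*Y => S+S*Y   [Y ::= S]
S+S*Y => 3+S*Y   [S ::= 3]
3+S*Y => 3+(E)*Y   [S ::= ( E )]
3+(E)*Y => 3+(Y)*Y   [E ::= Y]
3+(Y)*Y => 3+(S)*Y   [Y ::= S]
3+(S)*Y => 3+(3)*Y   [S ::= 3]
3+(3)*Y => 3+(3)*S   [Y ::= S]
3+(3)*S => 3+(3)*3   [S ::= 3]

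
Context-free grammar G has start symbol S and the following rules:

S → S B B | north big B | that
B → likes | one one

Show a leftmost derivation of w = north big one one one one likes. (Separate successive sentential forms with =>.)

S => S B B   [S → S B B]
S B B => north big B B B   [S → north big B]
north big B B B => north big one one B B   [B → one one]
north big one one B B => north big one one one one B   [B → one one]
north big one one one one B => north big one one one one likes   [B → likes]

S => S B B => north big B B B => north big one one B B => north big one one one one B => north big one one one one likes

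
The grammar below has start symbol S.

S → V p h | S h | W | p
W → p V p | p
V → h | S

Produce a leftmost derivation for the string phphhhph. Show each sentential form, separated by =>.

S => Vph => Sph => Shph => Shhph => Vphhhph => Sphhhph => Shphhhph => phphhhph

S => Vph   [S → V p h]
Vph => Sph   [V → S]
Sph => Shph   [S → S h]
Shph => Shhph   [S → S h]
Shhph => Vphhhph   [S → V p h]
Vphhhph => Sphhhph   [V → S]
Sphhhph => Shphhhph   [S → S h]
Shphhhph => phphhhph   [S → p]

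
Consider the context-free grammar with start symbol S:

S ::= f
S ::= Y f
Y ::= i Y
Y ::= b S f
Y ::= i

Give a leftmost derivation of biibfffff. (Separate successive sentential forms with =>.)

S => Yf => bSff => bYfff => biYfff => biiYfff => biibSffff => biibfffff

S => Yf   [S ::= Y f]
Yf => bSff   [Y ::= b S f]
bSff => bYfff   [S ::= Y f]
bYfff => biYfff   [Y ::= i Y]
biYfff => biiYfff   [Y ::= i Y]
biiYfff => biibSffff   [Y ::= b S f]
biibSffff => biibfffff   [S ::= f]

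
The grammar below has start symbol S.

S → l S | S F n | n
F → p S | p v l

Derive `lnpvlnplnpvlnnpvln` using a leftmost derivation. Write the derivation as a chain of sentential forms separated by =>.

S=>SFn=>SFnFn=>lSFnFn=>lSFnFnFn=>lnFnFnFn=>lnpvlnFnFn=>lnpvlnpSnFn=>lnpvlnplSnFn=>lnpvlnplSFnnFn=>lnpvlnplnFnnFn=>lnpvlnplnpvlnnFn=>lnpvlnplnpvlnnpvln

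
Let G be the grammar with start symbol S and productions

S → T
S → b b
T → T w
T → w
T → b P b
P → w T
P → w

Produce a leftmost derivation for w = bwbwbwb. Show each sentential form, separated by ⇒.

S ⇒ T   [S → T]
T ⇒ bPb   [T → b P b]
bPb ⇒ bwTb   [P → w T]
bwTb ⇒ bwTwb   [T → T w]
bwTwb ⇒ bwbPbwb   [T → b P b]
bwbPbwb ⇒ bwbwbwb   [P → w]

S ⇒ T ⇒ bPb ⇒ bwTb ⇒ bwTwb ⇒ bwbPbwb ⇒ bwbwbwb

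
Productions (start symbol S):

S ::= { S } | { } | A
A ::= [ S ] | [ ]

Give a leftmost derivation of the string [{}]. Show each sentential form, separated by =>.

S => A => [S] => [{}]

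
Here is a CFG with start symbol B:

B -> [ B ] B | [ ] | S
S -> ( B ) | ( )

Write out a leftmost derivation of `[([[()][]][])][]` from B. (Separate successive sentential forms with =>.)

B => [B]B => [S]B => [(B)]B => [([B]B)]B => [([[B]B]B)]B => [([[S]B]B)]B => [([[()]B]B)]B => [([[()][]]B)]B => [([[()][]][])]B => [([[()][]][])][]

B => [B]B   [B -> [ B ] B]
[B]B => [S]B   [B -> S]
[S]B => [(B)]B   [S -> ( B )]
[(B)]B => [([B]B)]B   [B -> [ B ] B]
[([B]B)]B => [([[B]B]B)]B   [B -> [ B ] B]
[([[B]B]B)]B => [([[S]B]B)]B   [B -> S]
[([[S]B]B)]B => [([[()]B]B)]B   [S -> ( )]
[([[()]B]B)]B => [([[()][]]B)]B   [B -> [ ]]
[([[()][]]B)]B => [([[()][]][])]B   [B -> [ ]]
[([[()][]][])]B => [([[()][]][])][]   [B -> [ ]]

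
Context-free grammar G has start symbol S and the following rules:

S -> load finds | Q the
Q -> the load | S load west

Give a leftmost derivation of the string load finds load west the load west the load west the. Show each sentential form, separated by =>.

S => Q the => S load west the => Q the load west the => S load west the load west the => Q the load west the load west the => S load west the load west the load west the => load finds load west the load west the load west the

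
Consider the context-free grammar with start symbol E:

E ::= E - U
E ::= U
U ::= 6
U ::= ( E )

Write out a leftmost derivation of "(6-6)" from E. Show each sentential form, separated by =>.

E=>U=>(E)=>(E-U)=>(U-U)=>(6-U)=>(6-6)

E => U   [E ::= U]
U => (E)   [U ::= ( E )]
(E) => (E-U)   [E ::= E - U]
(E-U) => (U-U)   [E ::= U]
(U-U) => (6-U)   [U ::= 6]
(6-U) => (6-6)   [U ::= 6]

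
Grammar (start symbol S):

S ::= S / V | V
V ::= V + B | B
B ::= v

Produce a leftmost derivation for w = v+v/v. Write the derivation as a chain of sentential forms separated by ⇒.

S⇒S/V⇒V/V⇒V+B/V⇒B+B/V⇒v+B/V⇒v+v/V⇒v+v/B⇒v+v/v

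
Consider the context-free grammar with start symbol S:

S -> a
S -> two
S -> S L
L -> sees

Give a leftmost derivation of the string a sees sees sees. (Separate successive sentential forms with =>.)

S => S L => S L L => S L L L => a L L L => a sees L L => a sees sees L => a sees sees sees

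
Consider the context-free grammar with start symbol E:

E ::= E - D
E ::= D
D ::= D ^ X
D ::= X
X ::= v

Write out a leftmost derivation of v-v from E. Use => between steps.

E => E-D   [E ::= E - D]
E-D => D-D   [E ::= D]
D-D => X-D   [D ::= X]
X-D => v-D   [X ::= v]
v-D => v-X   [D ::= X]
v-X => v-v   [X ::= v]

E => E-D => D-D => X-D => v-D => v-X => v-v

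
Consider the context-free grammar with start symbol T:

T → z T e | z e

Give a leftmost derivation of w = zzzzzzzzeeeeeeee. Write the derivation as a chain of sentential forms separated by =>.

T => zTe => zzTee => zzzTeee => zzzzTeeee => zzzzzTeeeee => zzzzzzTeeeeee => zzzzzzzTeeeeeee => zzzzzzzzeeeeeeee

T => zTe   [T → z T e]
zTe => zzTee   [T → z T e]
zzTee => zzzTeee   [T → z T e]
zzzTeee => zzzzTeeee   [T → z T e]
zzzzTeeee => zzzzzTeeeee   [T → z T e]
zzzzzTeeeee => zzzzzzTeeeeee   [T → z T e]
zzzzzzTeeeeee => zzzzzzzTeeeeeee   [T → z T e]
zzzzzzzTeeeeeee => zzzzzzzzeeeeeeee   [T → z e]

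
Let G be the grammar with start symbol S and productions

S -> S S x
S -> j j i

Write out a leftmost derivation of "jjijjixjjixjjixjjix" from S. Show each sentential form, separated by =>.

S=>SSx=>SSxSx=>SSxSxSx=>SSxSxSxSx=>jjiSxSxSxSx=>jjijjixSxSxSx=>jjijjixjjixSxSx=>jjijjixjjixjjixSx=>jjijjixjjixjjixjjix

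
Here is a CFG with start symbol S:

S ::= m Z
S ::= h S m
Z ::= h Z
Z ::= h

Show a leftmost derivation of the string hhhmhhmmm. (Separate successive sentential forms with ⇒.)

S ⇒ hSm ⇒ hhSmm ⇒ hhhSmmm ⇒ hhhmZmmm ⇒ hhhmhZmmm ⇒ hhhmhhmmm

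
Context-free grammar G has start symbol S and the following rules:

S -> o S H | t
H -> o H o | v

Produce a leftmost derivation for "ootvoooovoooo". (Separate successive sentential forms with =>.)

S=>oSH=>ooSHH=>ootHH=>ootvH=>ootvoHo=>ootvooHoo=>ootvoooHooo=>ootvooooHoooo=>ootvoooovoooo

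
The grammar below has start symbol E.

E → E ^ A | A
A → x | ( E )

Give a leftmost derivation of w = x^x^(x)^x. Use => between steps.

E=>E^A=>E^A^A=>E^A^A^A=>A^A^A^A=>x^A^A^A=>x^x^A^A=>x^x^(E)^A=>x^x^(A)^A=>x^x^(x)^A=>x^x^(x)^x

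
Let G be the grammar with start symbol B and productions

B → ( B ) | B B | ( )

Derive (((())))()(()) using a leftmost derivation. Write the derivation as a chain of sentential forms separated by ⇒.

B ⇒ BB   [B → B B]
BB ⇒ BBB   [B → B B]
BBB ⇒ (B)BB   [B → ( B )]
(B)BB ⇒ ((B))BB   [B → ( B )]
((B))BB ⇒ (((B)))BB   [B → ( B )]
(((B)))BB ⇒ (((())))BB   [B → ( )]
(((())))BB ⇒ (((())))()B   [B → ( )]
(((())))()B ⇒ (((())))()(B)   [B → ( B )]
(((())))()(B) ⇒ (((())))()(())   [B → ( )]

B ⇒ BB ⇒ BBB ⇒ (B)BB ⇒ ((B))BB ⇒ (((B)))BB ⇒ (((())))BB ⇒ (((())))()B ⇒ (((())))()(B) ⇒ (((())))()(())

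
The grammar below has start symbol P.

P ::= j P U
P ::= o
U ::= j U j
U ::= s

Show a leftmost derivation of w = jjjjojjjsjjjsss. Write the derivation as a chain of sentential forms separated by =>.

P=>jPU=>jjPUU=>jjjPUUU=>jjjjPUUUU=>jjjjoUUUU=>jjjjojUjUUU=>jjjjojjUjjUUU=>jjjjojjjUjjjUUU=>jjjjojjjsjjjUUU=>jjjjojjjsjjjsUU=>jjjjojjjsjjjssU=>jjjjojjjsjjjsss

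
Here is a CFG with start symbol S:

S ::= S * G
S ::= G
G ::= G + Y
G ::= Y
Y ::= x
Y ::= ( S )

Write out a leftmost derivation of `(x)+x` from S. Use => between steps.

S => G => G+Y => Y+Y => (S)+Y => (G)+Y => (Y)+Y => (x)+Y => (x)+x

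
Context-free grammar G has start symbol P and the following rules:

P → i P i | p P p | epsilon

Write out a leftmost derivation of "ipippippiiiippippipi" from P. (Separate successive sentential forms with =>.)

P => iPi   [P → i P i]
iPi => ipPpi   [P → p P p]
ipPpi => ipiPipi   [P → i P i]
ipiPipi => ipipPpipi   [P → p P p]
ipipPpipi => ipippPppipi   [P → p P p]
ipippPppipi => ipippiPippipi   [P → i P i]
ipippiPippipi => ipippipPpippipi   [P → p P p]
ipippipPpippipi => ipippippPppippipi   [P → p P p]
ipippippPppippipi => ipippippiPippippipi   [P → i P i]
ipippippiPippippipi => ipippippiiPiippippipi   [P → i P i]
ipippippiiPiippippipi => ipippippiiiippippipi   [P → epsilon]

P => iPi => ipPpi => ipiPipi => ipipPpipi => ipippPppipi => ipippiPippipi => ipippipPpippipi => ipippippPppippipi => ipippippiPippippipi => ipippippiiPiippippipi => ipippippiiiippippipi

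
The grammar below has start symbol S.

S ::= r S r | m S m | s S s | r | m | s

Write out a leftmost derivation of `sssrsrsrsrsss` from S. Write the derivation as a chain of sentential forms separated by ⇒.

S⇒sSs⇒ssSss⇒sssSsss⇒sssrSrsss⇒sssrsSsrsss⇒sssrsrSrsrsss⇒sssrsrsrsrsss

S ⇒ sSs   [S ::= s S s]
sSs ⇒ ssSss   [S ::= s S s]
ssSss ⇒ sssSsss   [S ::= s S s]
sssSsss ⇒ sssrSrsss   [S ::= r S r]
sssrSrsss ⇒ sssrsSsrsss   [S ::= s S s]
sssrsSsrsss ⇒ sssrsrSrsrsss   [S ::= r S r]
sssrsrSrsrsss ⇒ sssrsrsrsrsss   [S ::= s]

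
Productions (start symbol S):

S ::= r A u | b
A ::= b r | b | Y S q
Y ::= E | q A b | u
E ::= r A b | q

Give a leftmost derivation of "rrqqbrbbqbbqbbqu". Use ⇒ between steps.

S ⇒ rAu ⇒ rYSqu ⇒ rESqu ⇒ rrAbSqu ⇒ rrYSqbSqu ⇒ rrqAbSqbSqu ⇒ rrqYSqbSqbSqu ⇒ rrqqAbSqbSqbSqu ⇒ rrqqbrbSqbSqbSqu ⇒ rrqqbrbbqbSqbSqu ⇒ rrqqbrbbqbbqbSqu ⇒ rrqqbrbbqbbqbbqu

S ⇒ rAu   [S ::= r A u]
rAu ⇒ rYSqu   [A ::= Y S q]
rYSqu ⇒ rESqu   [Y ::= E]
rESqu ⇒ rrAbSqu   [E ::= r A b]
rrAbSqu ⇒ rrYSqbSqu   [A ::= Y S q]
rrYSqbSqu ⇒ rrqAbSqbSqu   [Y ::= q A b]
rrqAbSqbSqu ⇒ rrqYSqbSqbSqu   [A ::= Y S q]
rrqYSqbSqbSqu ⇒ rrqqAbSqbSqbSqu   [Y ::= q A b]
rrqqAbSqbSqbSqu ⇒ rrqqbrbSqbSqbSqu   [A ::= b r]
rrqqbrbSqbSqbSqu ⇒ rrqqbrbbqbSqbSqu   [S ::= b]
rrqqbrbbqbSqbSqu ⇒ rrqqbrbbqbbqbSqu   [S ::= b]
rrqqbrbbqbbqbSqu ⇒ rrqqbrbbqbbqbbqu   [S ::= b]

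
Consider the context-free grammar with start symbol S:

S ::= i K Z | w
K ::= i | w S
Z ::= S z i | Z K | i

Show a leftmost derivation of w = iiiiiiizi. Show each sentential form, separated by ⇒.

S ⇒ iKZ ⇒ iiZ ⇒ iiSzi ⇒ iiiKZzi ⇒ iiiiZzi ⇒ iiiiZKzi ⇒ iiiiZKKzi ⇒ iiiiiKKzi ⇒ iiiiiiKzi ⇒ iiiiiiizi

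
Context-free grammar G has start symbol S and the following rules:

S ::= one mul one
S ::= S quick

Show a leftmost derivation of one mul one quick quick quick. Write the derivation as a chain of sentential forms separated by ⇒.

S ⇒ S quick ⇒ S quick quick ⇒ S quick quick quick ⇒ one mul one quick quick quick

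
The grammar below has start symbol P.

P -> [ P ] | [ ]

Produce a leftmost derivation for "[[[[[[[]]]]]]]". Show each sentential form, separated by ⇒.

P⇒[P]⇒[[P]]⇒[[[P]]]⇒[[[[P]]]]⇒[[[[[P]]]]]⇒[[[[[[P]]]]]]⇒[[[[[[[]]]]]]]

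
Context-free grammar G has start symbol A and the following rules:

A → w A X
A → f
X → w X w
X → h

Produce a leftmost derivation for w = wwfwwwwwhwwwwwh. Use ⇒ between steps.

A ⇒ wAX ⇒ wwAXX ⇒ wwfXX ⇒ wwfwXwX ⇒ wwfwwXwwX ⇒ wwfwwwXwwwX ⇒ wwfwwwwXwwwwX ⇒ wwfwwwwwXwwwwwX ⇒ wwfwwwwwhwwwwwX ⇒ wwfwwwwwhwwwwwh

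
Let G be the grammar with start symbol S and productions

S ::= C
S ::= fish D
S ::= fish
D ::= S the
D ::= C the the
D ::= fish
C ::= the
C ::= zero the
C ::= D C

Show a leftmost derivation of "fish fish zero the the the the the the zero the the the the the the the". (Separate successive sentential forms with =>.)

S => fish D   [S ::= fish D]
fish D => fish S the   [D ::= S the]
fish S the => fish fish D the   [S ::= fish D]
fish fish D the => fish fish C the the the   [D ::= C the the]
fish fish C the the the => fish fish D C the the the   [C ::= D C]
fish fish D C the the the => fish fish C the the C the the the   [D ::= C the the]
fish fish C the the C the the the => fish fish D C the the C the the the   [C ::= D C]
fish fish D C the the C the the the => fish fish C the the C the the C the the the   [D ::= C the the]
fish fish C the the C the the C the the the => fish fish D C the the C the the C the the the   [C ::= D C]
fish fish D C the the C the the C the the the => fish fish C the the C the the C the the C the the the   [D ::= C the the]
fish fish C the the C the the C the the C the the the => fish fish zero the the the C the the C the the C the the the   [C ::= zero the]
fish fish zero the the the C the the C the the C the the the => fish fish zero the the the the the the C the the C the the the   [C ::= the]
fish fish zero the the the the the the C the the C the the the => fish fish zero the the the the the the zero the the the C the the the   [C ::= zero the]
fish fish zero the the the the the the zero the the the C the the the => fish fish zero the the the the the the zero the the the the the the the   [C ::= the]

S => fish D => fish S the => fish fish D the => fish fish C the the the => fish fish D C the the the => fish fish C the the C the the the => fish fish D C the the C the the the => fish fish C the the C the the C the the the => fish fish D C the the C the the C the the the => fish fish C the the C the the C the the C the the the => fish fish zero the the the C the the C the the C the the the => fish fish zero the the the the the the C the the C the the the => fish fish zero the the the the the the zero the the the C the the the => fish fish zero the the the the the the zero the the the the the the the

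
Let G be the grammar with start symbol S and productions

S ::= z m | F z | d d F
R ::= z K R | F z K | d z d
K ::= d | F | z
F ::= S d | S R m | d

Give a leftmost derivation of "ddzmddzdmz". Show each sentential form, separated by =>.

S => Fz   [S ::= F z]
Fz => SRmz   [F ::= S R m]
SRmz => ddFRmz   [S ::= d d F]
ddFRmz => ddSdRmz   [F ::= S d]
ddSdRmz => ddzmdRmz   [S ::= z m]
ddzmdRmz => ddzmddzdmz   [R ::= d z d]

S => Fz => SRmz => ddFRmz => ddSdRmz => ddzmdRmz => ddzmddzdmz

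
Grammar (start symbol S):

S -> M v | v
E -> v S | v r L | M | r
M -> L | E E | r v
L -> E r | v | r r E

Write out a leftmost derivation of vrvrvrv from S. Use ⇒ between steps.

S ⇒ Mv ⇒ EEv ⇒ vrLEv ⇒ vrvEv ⇒ vrvMv ⇒ vrvLv ⇒ vrvErv ⇒ vrvMrv ⇒ vrvrvrv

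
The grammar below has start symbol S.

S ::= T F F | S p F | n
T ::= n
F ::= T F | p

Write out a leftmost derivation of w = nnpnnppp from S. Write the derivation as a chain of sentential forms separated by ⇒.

S ⇒ SpF ⇒ TFFpF ⇒ nFFpF ⇒ nTFFpF ⇒ nnFFpF ⇒ nnpFpF ⇒ nnpTFpF ⇒ nnpnFpF ⇒ nnpnTFpF ⇒ nnpnnFpF ⇒ nnpnnppF ⇒ nnpnnppp

S ⇒ SpF   [S ::= S p F]
SpF ⇒ TFFpF   [S ::= T F F]
TFFpF ⇒ nFFpF   [T ::= n]
nFFpF ⇒ nTFFpF   [F ::= T F]
nTFFpF ⇒ nnFFpF   [T ::= n]
nnFFpF ⇒ nnpFpF   [F ::= p]
nnpFpF ⇒ nnpTFpF   [F ::= T F]
nnpTFpF ⇒ nnpnFpF   [T ::= n]
nnpnFpF ⇒ nnpnTFpF   [F ::= T F]
nnpnTFpF ⇒ nnpnnFpF   [T ::= n]
nnpnnFpF ⇒ nnpnnppF   [F ::= p]
nnpnnppF ⇒ nnpnnppp   [F ::= p]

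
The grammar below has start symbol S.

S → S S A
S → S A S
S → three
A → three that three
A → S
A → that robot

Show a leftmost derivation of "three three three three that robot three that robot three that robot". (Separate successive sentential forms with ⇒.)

S ⇒ S S A ⇒ S S A S A ⇒ three S A S A ⇒ three three A S A ⇒ three three S S A ⇒ three three S S A S A ⇒ three three S S A S A S A ⇒ three three three S A S A S A ⇒ three three three three A S A S A ⇒ three three three three that robot S A S A ⇒ three three three three that robot three A S A ⇒ three three three three that robot three that robot S A ⇒ three three three three that robot three that robot three A ⇒ three three three three that robot three that robot three that robot

S ⇒ S S A   [S → S S A]
S S A ⇒ S S A S A   [S → S S A]
S S A S A ⇒ three S A S A   [S → three]
three S A S A ⇒ three three A S A   [S → three]
three three A S A ⇒ three three S S A   [A → S]
three three S S A ⇒ three three S S A S A   [S → S S A]
three three S S A S A ⇒ three three S S A S A S A   [S → S S A]
three three S S A S A S A ⇒ three three three S A S A S A   [S → three]
three three three S A S A S A ⇒ three three three three A S A S A   [S → three]
three three three three A S A S A ⇒ three three three three that robot S A S A   [A → that robot]
three three three three that robot S A S A ⇒ three three three three that robot three A S A   [S → three]
three three three three that robot three A S A ⇒ three three three three that robot three that robot S A   [A → that robot]
three three three three that robot three that robot S A ⇒ three three three three that robot three that robot three A   [S → three]
three three three three that robot three that robot three A ⇒ three three three three that robot three that robot three that robot   [A → that robot]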